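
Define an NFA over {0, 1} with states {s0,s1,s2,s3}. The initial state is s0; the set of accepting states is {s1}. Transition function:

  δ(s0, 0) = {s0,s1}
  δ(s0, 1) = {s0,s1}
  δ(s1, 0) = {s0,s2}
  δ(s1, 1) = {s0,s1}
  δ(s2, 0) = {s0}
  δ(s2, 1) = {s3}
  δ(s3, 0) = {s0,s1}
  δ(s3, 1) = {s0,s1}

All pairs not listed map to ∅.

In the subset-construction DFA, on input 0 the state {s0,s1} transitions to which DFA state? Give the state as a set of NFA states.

{s0,s1,s2}

δ(s0,0) = {s0,s1}; δ(s1,0) = {s0,s2}.
Union: {s0,s1,s2}.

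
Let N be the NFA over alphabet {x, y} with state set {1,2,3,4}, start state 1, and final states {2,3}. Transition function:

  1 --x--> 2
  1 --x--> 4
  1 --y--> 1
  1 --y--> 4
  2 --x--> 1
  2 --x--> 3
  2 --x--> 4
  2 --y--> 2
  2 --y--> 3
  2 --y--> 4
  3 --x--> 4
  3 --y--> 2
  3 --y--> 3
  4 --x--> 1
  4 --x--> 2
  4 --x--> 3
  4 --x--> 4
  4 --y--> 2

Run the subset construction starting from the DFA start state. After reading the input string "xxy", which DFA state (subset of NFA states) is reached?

Start: {1}.
δ(1,x) = {2,4}.
Union: {2,4}.
After x: {2,4}.
δ(2,x) = {1,3,4}; δ(4,x) = {1,2,3,4}.
Union: {1,2,3,4}.
After x: {1,2,3,4}.
δ(1,y) = {1,4}; δ(2,y) = {2,3,4}; δ(3,y) = {2,3}; δ(4,y) = {2}.
Union: {1,2,3,4}.
After y: {1,2,3,4}.

{1,2,3,4}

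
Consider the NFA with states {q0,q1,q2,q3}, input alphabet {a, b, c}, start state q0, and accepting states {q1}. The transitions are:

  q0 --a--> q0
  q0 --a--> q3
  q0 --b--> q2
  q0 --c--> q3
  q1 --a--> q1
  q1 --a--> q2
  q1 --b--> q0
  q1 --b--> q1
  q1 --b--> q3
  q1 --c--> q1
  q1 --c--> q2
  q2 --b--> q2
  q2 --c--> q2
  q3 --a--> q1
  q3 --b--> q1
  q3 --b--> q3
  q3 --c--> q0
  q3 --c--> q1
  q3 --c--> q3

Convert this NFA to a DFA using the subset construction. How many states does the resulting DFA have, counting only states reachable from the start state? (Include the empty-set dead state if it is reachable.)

Start state of the DFA: {q0}.
{q0} --a--> {q0,q3}  [new]
{q0} --b--> {q2}  [new]
{q0} --c--> {q3}  [new]
{q0,q3} --a--> {q0,q1,q3}  [new]
{q0,q3} --b--> {q1,q2,q3}  [new]
{q0,q3} --c--> {q0,q1,q3}  [seen]
{q2} --a--> ∅  [new]
{q2} --b--> {q2}  [seen]
{q2} --c--> {q2}  [seen]
{q3} --a--> {q1}  [new]
{q3} --b--> {q1,q3}  [new]
{q3} --c--> {q0,q1,q3}  [seen]
{q0,q1,q3} --a--> {q0,q1,q2,q3}  [new]
{q0,q1,q3} --b--> {q0,q1,q2,q3}  [seen]
{q0,q1,q3} --c--> {q0,q1,q2,q3}  [seen]
{q1,q2,q3} --a--> {q1,q2}  [new]
{q1,q2,q3} --b--> {q0,q1,q2,q3}  [seen]
{q1,q2,q3} --c--> {q0,q1,q2,q3}  [seen]
∅ --a--> ∅  [seen]
∅ --b--> ∅  [seen]
∅ --c--> ∅  [seen]
{q1} --a--> {q1,q2}  [seen]
{q1} --b--> {q0,q1,q3}  [seen]
{q1} --c--> {q1,q2}  [seen]
{q1,q3} --a--> {q1,q2}  [seen]
{q1,q3} --b--> {q0,q1,q3}  [seen]
{q1,q3} --c--> {q0,q1,q2,q3}  [seen]
{q0,q1,q2,q3} --a--> {q0,q1,q2,q3}  [seen]
{q0,q1,q2,q3} --b--> {q0,q1,q2,q3}  [seen]
{q0,q1,q2,q3} --c--> {q0,q1,q2,q3}  [seen]
{q1,q2} --a--> {q1,q2}  [seen]
{q1,q2} --b--> {q0,q1,q2,q3}  [seen]
{q1,q2} --c--> {q1,q2}  [seen]
Reachable DFA states: {q0}, {q0,q3}, {q2}, {q3}, {q0,q1,q3}, {q1,q2,q3}, ∅, {q1}, {q1,q3}, {q0,q1,q2,q3}, {q1,q2}.

11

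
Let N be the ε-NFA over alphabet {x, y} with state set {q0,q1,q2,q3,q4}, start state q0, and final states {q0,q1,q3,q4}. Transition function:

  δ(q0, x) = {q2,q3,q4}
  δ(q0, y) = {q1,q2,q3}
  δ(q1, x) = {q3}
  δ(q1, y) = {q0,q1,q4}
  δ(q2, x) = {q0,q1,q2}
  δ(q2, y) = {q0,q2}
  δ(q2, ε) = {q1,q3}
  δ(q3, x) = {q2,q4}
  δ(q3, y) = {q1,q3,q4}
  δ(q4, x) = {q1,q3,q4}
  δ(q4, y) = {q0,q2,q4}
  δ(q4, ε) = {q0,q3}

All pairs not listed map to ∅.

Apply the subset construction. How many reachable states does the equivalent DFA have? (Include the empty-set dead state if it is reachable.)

3

Start state of the DFA: {q0} (ε-closure of the NFA start).
{q0} --x--> {q0,q1,q2,q3,q4}  [new]
{q0} --y--> {q1,q2,q3}  [new]
{q0,q1,q2,q3,q4} --x--> {q0,q1,q2,q3,q4}  [seen]
{q0,q1,q2,q3,q4} --y--> {q0,q1,q2,q3,q4}  [seen]
{q1,q2,q3} --x--> {q0,q1,q2,q3,q4}  [seen]
{q1,q2,q3} --y--> {q0,q1,q2,q3,q4}  [seen]
Reachable DFA states: {q0}, {q0,q1,q2,q3,q4}, {q1,q2,q3}.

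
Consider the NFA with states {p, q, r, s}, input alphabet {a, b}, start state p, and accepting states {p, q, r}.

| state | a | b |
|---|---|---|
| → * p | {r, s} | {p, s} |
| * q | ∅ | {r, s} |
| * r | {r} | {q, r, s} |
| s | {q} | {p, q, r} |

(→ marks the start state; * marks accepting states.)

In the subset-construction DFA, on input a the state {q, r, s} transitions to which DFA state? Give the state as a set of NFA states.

δ(q,a) = ∅; δ(r,a) = {r}; δ(s,a) = {q}.
Union: {q, r}.

{q, r}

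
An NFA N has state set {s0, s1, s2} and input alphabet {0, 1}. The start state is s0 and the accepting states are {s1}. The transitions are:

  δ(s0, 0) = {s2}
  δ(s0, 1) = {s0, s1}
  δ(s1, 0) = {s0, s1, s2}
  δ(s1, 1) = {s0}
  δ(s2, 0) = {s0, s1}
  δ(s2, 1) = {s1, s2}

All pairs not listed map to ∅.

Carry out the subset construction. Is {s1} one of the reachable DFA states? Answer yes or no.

Start state of the DFA: {s0}.
{s0} --0--> {s2}  [new]
{s0} --1--> {s0, s1}  [new]
{s2} --0--> {s0, s1}  [seen]
{s2} --1--> {s1, s2}  [new]
{s0, s1} --0--> {s0, s1, s2}  [new]
{s0, s1} --1--> {s0, s1}  [seen]
{s1, s2} --0--> {s0, s1, s2}  [seen]
{s1, s2} --1--> {s0, s1, s2}  [seen]
{s0, s1, s2} --0--> {s0, s1, s2}  [seen]
{s0, s1, s2} --1--> {s0, s1, s2}  [seen]
Reachable DFA states: {s0}, {s2}, {s0, s1}, {s1, s2}, {s0, s1, s2}.
{s1} is not among them.

no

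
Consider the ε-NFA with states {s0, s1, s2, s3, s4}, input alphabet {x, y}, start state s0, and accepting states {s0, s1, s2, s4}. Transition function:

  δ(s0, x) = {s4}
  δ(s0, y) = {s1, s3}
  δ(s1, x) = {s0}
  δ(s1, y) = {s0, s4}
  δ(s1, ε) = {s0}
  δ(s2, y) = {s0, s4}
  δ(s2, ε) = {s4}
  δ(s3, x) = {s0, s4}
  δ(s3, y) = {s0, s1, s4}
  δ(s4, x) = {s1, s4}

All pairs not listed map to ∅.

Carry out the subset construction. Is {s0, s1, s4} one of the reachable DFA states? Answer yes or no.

yes

Start state of the DFA: {s0} (ε-closure of the NFA start).
{s0} --x--> {s4}  [new]
{s0} --y--> {s0, s1, s3}  [new]
{s4} --x--> {s0, s1, s4}  [new]
{s4} --y--> ∅  [new]
{s0, s1, s3} --x--> {s0, s4}  [new]
{s0, s1, s3} --y--> {s0, s1, s3, s4}  [new]
{s0, s1, s4} --x--> {s0, s1, s4}  [seen]
{s0, s1, s4} --y--> {s0, s1, s3, s4}  [seen]
∅ --x--> ∅  [seen]
∅ --y--> ∅  [seen]
{s0, s4} --x--> {s0, s1, s4}  [seen]
{s0, s4} --y--> {s0, s1, s3}  [seen]
{s0, s1, s3, s4} --x--> {s0, s1, s4}  [seen]
{s0, s1, s3, s4} --y--> {s0, s1, s3, s4}  [seen]
Reachable DFA states: {s0}, {s4}, {s0, s1, s3}, {s0, s1, s4}, ∅, {s0, s4}, {s0, s1, s3, s4}.
{s0, s1, s4} is among them.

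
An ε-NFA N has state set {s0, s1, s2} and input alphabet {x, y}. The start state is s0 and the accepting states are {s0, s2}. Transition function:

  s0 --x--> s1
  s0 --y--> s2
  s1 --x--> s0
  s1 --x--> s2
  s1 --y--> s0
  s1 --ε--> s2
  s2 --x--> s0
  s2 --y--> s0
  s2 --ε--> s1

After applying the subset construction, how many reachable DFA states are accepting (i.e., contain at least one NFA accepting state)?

3

Start state of the DFA: {s0} (ε-closure of the NFA start).
{s0} --x--> {s1, s2}  [new]
{s0} --y--> {s1, s2}  [seen]
{s1, s2} --x--> {s0, s1, s2}  [new]
{s1, s2} --y--> {s0}  [seen]
{s0, s1, s2} --x--> {s0, s1, s2}  [seen]
{s0, s1, s2} --y--> {s0, s1, s2}  [seen]
Reachable DFA states: {s0}, {s1, s2}, {s0, s1, s2}.
Accepting DFA states (contain an NFA accepting state): {s0}, {s1, s2}, {s0, s1, s2}.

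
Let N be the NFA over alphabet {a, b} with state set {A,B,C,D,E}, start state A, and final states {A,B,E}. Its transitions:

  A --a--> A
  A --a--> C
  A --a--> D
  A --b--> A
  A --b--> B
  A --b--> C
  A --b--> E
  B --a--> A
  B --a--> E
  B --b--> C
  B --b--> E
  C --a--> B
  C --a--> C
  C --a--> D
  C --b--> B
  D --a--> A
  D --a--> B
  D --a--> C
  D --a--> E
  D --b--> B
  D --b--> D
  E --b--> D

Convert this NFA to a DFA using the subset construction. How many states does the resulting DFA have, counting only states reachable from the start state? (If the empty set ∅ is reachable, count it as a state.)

4

Start state of the DFA: {A}.
{A} --a--> {A,C,D}  [new]
{A} --b--> {A,B,C,E}  [new]
{A,C,D} --a--> {A,B,C,D,E}  [new]
{A,C,D} --b--> {A,B,C,D,E}  [seen]
{A,B,C,E} --a--> {A,B,C,D,E}  [seen]
{A,B,C,E} --b--> {A,B,C,D,E}  [seen]
{A,B,C,D,E} --a--> {A,B,C,D,E}  [seen]
{A,B,C,D,E} --b--> {A,B,C,D,E}  [seen]
Reachable DFA states: {A}, {A,C,D}, {A,B,C,E}, {A,B,C,D,E}.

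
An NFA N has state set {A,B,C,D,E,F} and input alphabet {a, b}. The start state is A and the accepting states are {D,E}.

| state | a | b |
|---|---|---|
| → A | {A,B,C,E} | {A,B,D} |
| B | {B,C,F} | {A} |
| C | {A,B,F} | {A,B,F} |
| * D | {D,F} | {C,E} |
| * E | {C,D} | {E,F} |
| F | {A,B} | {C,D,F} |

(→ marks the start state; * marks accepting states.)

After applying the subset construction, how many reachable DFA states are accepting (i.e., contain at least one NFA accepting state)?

5

Start state of the DFA: {A}.
{A} --a--> {A,B,C,E}  [new]
{A} --b--> {A,B,D}  [new]
{A,B,C,E} --a--> {A,B,C,D,E,F}  [new]
{A,B,C,E} --b--> {A,B,D,E,F}  [new]
{A,B,D} --a--> {A,B,C,D,E,F}  [seen]
{A,B,D} --b--> {A,B,C,D,E}  [new]
{A,B,C,D,E,F} --a--> {A,B,C,D,E,F}  [seen]
{A,B,C,D,E,F} --b--> {A,B,C,D,E,F}  [seen]
{A,B,D,E,F} --a--> {A,B,C,D,E,F}  [seen]
{A,B,D,E,F} --b--> {A,B,C,D,E,F}  [seen]
{A,B,C,D,E} --a--> {A,B,C,D,E,F}  [seen]
{A,B,C,D,E} --b--> {A,B,C,D,E,F}  [seen]
Reachable DFA states: {A}, {A,B,C,E}, {A,B,D}, {A,B,C,D,E,F}, {A,B,D,E,F}, {A,B,C,D,E}.
Accepting DFA states (contain an NFA accepting state): {A,B,C,E}, {A,B,D}, {A,B,C,D,E,F}, {A,B,D,E,F}, {A,B,C,D,E}.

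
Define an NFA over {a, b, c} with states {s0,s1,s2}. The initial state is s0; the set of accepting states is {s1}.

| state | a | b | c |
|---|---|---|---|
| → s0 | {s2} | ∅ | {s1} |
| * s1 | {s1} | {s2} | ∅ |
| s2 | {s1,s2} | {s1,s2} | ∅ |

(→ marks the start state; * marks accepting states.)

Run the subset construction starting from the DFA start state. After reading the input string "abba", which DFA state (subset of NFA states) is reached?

Start: {s0}.
δ(s0,a) = {s2}.
Union: {s2}.
After a: {s2}.
δ(s2,b) = {s1,s2}.
Union: {s1,s2}.
After b: {s1,s2}.
δ(s1,b) = {s2}; δ(s2,b) = {s1,s2}.
Union: {s1,s2}.
After b: {s1,s2}.
δ(s1,a) = {s1}; δ(s2,a) = {s1,s2}.
Union: {s1,s2}.
After a: {s1,s2}.

{s1,s2}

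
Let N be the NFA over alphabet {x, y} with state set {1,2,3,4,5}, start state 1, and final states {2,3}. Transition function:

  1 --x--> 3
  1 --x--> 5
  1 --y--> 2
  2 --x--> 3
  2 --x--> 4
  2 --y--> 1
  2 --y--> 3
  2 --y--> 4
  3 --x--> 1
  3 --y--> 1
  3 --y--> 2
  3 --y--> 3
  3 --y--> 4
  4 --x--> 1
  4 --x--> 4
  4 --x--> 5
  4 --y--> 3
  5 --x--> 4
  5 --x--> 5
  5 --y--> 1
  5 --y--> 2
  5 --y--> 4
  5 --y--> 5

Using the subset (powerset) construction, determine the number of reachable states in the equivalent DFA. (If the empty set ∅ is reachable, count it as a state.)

Start state of the DFA: {1}.
{1} --x--> {3,5}  [new]
{1} --y--> {2}  [new]
{3,5} --x--> {1,4,5}  [new]
{3,5} --y--> {1,2,3,4,5}  [new]
{2} --x--> {3,4}  [new]
{2} --y--> {1,3,4}  [new]
{1,4,5} --x--> {1,3,4,5}  [new]
{1,4,5} --y--> {1,2,3,4,5}  [seen]
{1,2,3,4,5} --x--> {1,3,4,5}  [seen]
{1,2,3,4,5} --y--> {1,2,3,4,5}  [seen]
{3,4} --x--> {1,4,5}  [seen]
{3,4} --y--> {1,2,3,4}  [new]
{1,3,4} --x--> {1,3,4,5}  [seen]
{1,3,4} --y--> {1,2,3,4}  [seen]
{1,3,4,5} --x--> {1,3,4,5}  [seen]
{1,3,4,5} --y--> {1,2,3,4,5}  [seen]
{1,2,3,4} --x--> {1,3,4,5}  [seen]
{1,2,3,4} --y--> {1,2,3,4}  [seen]
Reachable DFA states: {1}, {3,5}, {2}, {1,4,5}, {1,2,3,4,5}, {3,4}, {1,3,4}, {1,3,4,5}, {1,2,3,4}.

9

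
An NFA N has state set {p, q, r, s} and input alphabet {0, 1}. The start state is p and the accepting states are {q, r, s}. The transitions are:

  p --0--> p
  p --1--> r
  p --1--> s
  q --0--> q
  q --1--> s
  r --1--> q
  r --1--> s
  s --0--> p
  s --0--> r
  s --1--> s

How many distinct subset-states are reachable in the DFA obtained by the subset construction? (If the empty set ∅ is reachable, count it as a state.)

Start state of the DFA: {p}.
{p} --0--> {p}  [seen]
{p} --1--> {r, s}  [new]
{r, s} --0--> {p, r}  [new]
{r, s} --1--> {q, s}  [new]
{p, r} --0--> {p}  [seen]
{p, r} --1--> {q, r, s}  [new]
{q, s} --0--> {p, q, r}  [new]
{q, s} --1--> {s}  [new]
{q, r, s} --0--> {p, q, r}  [seen]
{q, r, s} --1--> {q, s}  [seen]
{p, q, r} --0--> {p, q}  [new]
{p, q, r} --1--> {q, r, s}  [seen]
{s} --0--> {p, r}  [seen]
{s} --1--> {s}  [seen]
{p, q} --0--> {p, q}  [seen]
{p, q} --1--> {r, s}  [seen]
Reachable DFA states: {p}, {r, s}, {p, r}, {q, s}, {q, r, s}, {p, q, r}, {s}, {p, q}.

8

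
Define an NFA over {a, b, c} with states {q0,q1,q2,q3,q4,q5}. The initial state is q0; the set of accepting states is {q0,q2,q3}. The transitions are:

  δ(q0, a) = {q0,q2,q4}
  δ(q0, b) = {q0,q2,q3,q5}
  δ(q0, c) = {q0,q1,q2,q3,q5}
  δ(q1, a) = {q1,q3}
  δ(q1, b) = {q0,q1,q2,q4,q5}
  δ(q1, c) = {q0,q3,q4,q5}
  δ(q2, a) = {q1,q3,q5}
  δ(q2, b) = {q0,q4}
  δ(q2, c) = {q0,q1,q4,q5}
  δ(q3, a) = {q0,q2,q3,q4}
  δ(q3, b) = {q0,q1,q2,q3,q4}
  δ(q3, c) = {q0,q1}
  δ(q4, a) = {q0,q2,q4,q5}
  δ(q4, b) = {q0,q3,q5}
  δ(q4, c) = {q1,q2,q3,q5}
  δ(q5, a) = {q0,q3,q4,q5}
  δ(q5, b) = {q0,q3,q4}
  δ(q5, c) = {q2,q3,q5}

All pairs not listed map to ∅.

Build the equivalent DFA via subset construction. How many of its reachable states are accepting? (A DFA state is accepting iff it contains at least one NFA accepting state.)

6

Start state of the DFA: {q0}.
{q0} --a--> {q0,q2,q4}  [new]
{q0} --b--> {q0,q2,q3,q5}  [new]
{q0} --c--> {q0,q1,q2,q3,q5}  [new]
{q0,q2,q4} --a--> {q0,q1,q2,q3,q4,q5}  [new]
{q0,q2,q4} --b--> {q0,q2,q3,q4,q5}  [new]
{q0,q2,q4} --c--> {q0,q1,q2,q3,q4,q5}  [seen]
{q0,q2,q3,q5} --a--> {q0,q1,q2,q3,q4,q5}  [seen]
{q0,q2,q3,q5} --b--> {q0,q1,q2,q3,q4,q5}  [seen]
{q0,q2,q3,q5} --c--> {q0,q1,q2,q3,q4,q5}  [seen]
{q0,q1,q2,q3,q5} --a--> {q0,q1,q2,q3,q4,q5}  [seen]
{q0,q1,q2,q3,q5} --b--> {q0,q1,q2,q3,q4,q5}  [seen]
{q0,q1,q2,q3,q5} --c--> {q0,q1,q2,q3,q4,q5}  [seen]
{q0,q1,q2,q3,q4,q5} --a--> {q0,q1,q2,q3,q4,q5}  [seen]
{q0,q1,q2,q3,q4,q5} --b--> {q0,q1,q2,q3,q4,q5}  [seen]
{q0,q1,q2,q3,q4,q5} --c--> {q0,q1,q2,q3,q4,q5}  [seen]
{q0,q2,q3,q4,q5} --a--> {q0,q1,q2,q3,q4,q5}  [seen]
{q0,q2,q3,q4,q5} --b--> {q0,q1,q2,q3,q4,q5}  [seen]
{q0,q2,q3,q4,q5} --c--> {q0,q1,q2,q3,q4,q5}  [seen]
Reachable DFA states: {q0}, {q0,q2,q4}, {q0,q2,q3,q5}, {q0,q1,q2,q3,q5}, {q0,q1,q2,q3,q4,q5}, {q0,q2,q3,q4,q5}.
Accepting DFA states (contain an NFA accepting state): {q0}, {q0,q2,q4}, {q0,q2,q3,q5}, {q0,q1,q2,q3,q5}, {q0,q1,q2,q3,q4,q5}, {q0,q2,q3,q4,q5}.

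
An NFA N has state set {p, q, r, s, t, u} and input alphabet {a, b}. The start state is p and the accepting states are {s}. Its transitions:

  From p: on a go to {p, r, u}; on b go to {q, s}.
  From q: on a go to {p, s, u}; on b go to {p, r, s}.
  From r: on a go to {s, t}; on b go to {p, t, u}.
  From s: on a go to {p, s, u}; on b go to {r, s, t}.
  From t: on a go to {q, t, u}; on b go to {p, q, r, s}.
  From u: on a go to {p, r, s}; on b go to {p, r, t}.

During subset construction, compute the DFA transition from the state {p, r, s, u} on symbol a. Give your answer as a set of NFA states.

δ(p,a) = {p, r, u}; δ(r,a) = {s, t}; δ(s,a) = {p, s, u}; δ(u,a) = {p, r, s}.
Union: {p, r, s, t, u}.

{p, r, s, t, u}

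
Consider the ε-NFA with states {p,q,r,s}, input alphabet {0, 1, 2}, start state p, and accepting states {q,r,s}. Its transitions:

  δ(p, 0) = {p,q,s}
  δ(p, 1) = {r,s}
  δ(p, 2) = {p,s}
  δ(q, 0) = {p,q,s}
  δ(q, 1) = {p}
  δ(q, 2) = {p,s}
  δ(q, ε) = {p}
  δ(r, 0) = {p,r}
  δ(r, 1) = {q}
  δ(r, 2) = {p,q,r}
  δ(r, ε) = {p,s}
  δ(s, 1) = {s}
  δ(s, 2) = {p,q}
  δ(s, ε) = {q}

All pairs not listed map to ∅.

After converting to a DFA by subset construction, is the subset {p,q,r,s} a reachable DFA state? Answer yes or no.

Start state of the DFA: {p} (ε-closure of the NFA start).
{p} --0--> {p,q,s}  [new]
{p} --1--> {p,q,r,s}  [new]
{p} --2--> {p,q,s}  [seen]
{p,q,s} --0--> {p,q,s}  [seen]
{p,q,s} --1--> {p,q,r,s}  [seen]
{p,q,s} --2--> {p,q,s}  [seen]
{p,q,r,s} --0--> {p,q,r,s}  [seen]
{p,q,r,s} --1--> {p,q,r,s}  [seen]
{p,q,r,s} --2--> {p,q,r,s}  [seen]
Reachable DFA states: {p}, {p,q,s}, {p,q,r,s}.
{p,q,r,s} is among them.

yes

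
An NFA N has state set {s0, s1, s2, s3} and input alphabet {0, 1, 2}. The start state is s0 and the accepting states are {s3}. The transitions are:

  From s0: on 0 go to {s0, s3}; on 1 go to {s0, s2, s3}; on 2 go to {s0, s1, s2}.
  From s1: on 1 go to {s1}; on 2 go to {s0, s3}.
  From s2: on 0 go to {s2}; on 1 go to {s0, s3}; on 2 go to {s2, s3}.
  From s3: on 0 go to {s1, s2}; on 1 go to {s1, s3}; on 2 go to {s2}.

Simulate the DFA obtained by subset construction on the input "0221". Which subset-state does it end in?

Start: {s0}.
δ(s0,0) = {s0, s3}.
Union: {s0, s3}.
After 0: {s0, s3}.
δ(s0,2) = {s0, s1, s2}; δ(s3,2) = {s2}.
Union: {s0, s1, s2}.
After 2: {s0, s1, s2}.
δ(s0,2) = {s0, s1, s2}; δ(s1,2) = {s0, s3}; δ(s2,2) = {s2, s3}.
Union: {s0, s1, s2, s3}.
After 2: {s0, s1, s2, s3}.
δ(s0,1) = {s0, s2, s3}; δ(s1,1) = {s1}; δ(s2,1) = {s0, s3}; δ(s3,1) = {s1, s3}.
Union: {s0, s1, s2, s3}.
After 1: {s0, s1, s2, s3}.

{s0, s1, s2, s3}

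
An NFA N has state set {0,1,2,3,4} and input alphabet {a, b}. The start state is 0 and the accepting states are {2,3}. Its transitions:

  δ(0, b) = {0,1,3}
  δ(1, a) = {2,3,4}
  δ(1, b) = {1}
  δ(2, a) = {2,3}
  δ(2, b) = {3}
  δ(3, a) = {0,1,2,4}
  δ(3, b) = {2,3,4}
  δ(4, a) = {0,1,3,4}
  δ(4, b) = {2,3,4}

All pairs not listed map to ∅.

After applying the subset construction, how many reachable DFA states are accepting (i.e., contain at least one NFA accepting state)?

2

Start state of the DFA: {0}.
{0} --a--> ∅  [new]
{0} --b--> {0,1,3}  [new]
∅ --a--> ∅  [seen]
∅ --b--> ∅  [seen]
{0,1,3} --a--> {0,1,2,3,4}  [new]
{0,1,3} --b--> {0,1,2,3,4}  [seen]
{0,1,2,3,4} --a--> {0,1,2,3,4}  [seen]
{0,1,2,3,4} --b--> {0,1,2,3,4}  [seen]
Reachable DFA states: {0}, ∅, {0,1,3}, {0,1,2,3,4}.
Accepting DFA states (contain an NFA accepting state): {0,1,3}, {0,1,2,3,4}.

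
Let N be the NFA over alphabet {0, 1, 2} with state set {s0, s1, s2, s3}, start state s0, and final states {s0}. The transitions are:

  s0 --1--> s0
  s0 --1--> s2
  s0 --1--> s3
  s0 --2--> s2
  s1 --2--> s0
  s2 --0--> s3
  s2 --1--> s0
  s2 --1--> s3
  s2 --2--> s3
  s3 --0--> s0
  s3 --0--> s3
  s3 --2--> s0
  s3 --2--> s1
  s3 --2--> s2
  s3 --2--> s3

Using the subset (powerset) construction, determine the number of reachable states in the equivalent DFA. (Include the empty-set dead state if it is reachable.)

7

Start state of the DFA: {s0}.
{s0} --0--> ∅  [new]
{s0} --1--> {s0, s2, s3}  [new]
{s0} --2--> {s2}  [new]
∅ --0--> ∅  [seen]
∅ --1--> ∅  [seen]
∅ --2--> ∅  [seen]
{s0, s2, s3} --0--> {s0, s3}  [new]
{s0, s2, s3} --1--> {s0, s2, s3}  [seen]
{s0, s2, s3} --2--> {s0, s1, s2, s3}  [new]
{s2} --0--> {s3}  [new]
{s2} --1--> {s0, s3}  [seen]
{s2} --2--> {s3}  [seen]
{s0, s3} --0--> {s0, s3}  [seen]
{s0, s3} --1--> {s0, s2, s3}  [seen]
{s0, s3} --2--> {s0, s1, s2, s3}  [seen]
{s0, s1, s2, s3} --0--> {s0, s3}  [seen]
{s0, s1, s2, s3} --1--> {s0, s2, s3}  [seen]
{s0, s1, s2, s3} --2--> {s0, s1, s2, s3}  [seen]
{s3} --0--> {s0, s3}  [seen]
{s3} --1--> ∅  [seen]
{s3} --2--> {s0, s1, s2, s3}  [seen]
Reachable DFA states: {s0}, ∅, {s0, s2, s3}, {s2}, {s0, s3}, {s0, s1, s2, s3}, {s3}.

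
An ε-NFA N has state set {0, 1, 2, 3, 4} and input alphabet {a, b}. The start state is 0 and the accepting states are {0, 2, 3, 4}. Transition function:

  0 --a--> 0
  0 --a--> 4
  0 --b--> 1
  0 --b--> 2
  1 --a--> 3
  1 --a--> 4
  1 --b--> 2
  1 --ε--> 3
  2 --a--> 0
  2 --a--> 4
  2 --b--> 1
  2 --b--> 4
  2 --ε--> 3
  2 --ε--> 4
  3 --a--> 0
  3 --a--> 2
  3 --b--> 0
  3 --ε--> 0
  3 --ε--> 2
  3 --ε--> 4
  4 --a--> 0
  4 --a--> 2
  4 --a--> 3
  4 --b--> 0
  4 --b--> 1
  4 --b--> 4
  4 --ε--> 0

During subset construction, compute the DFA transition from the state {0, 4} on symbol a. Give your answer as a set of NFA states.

{0, 2, 3, 4}

δ(0,a) = {0, 4}; δ(4,a) = {0, 2, 3}.
Union: {0, 2, 3, 4}.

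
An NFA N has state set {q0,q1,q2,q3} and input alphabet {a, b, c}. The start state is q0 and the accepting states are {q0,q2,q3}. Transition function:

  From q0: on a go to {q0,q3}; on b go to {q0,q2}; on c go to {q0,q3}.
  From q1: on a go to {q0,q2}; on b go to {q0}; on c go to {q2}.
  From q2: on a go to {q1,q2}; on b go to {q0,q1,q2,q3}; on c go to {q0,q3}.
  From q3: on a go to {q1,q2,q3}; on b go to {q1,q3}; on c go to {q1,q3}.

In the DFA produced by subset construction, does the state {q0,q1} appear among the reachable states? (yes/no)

no

Start state of the DFA: {q0}.
{q0} --a--> {q0,q3}  [new]
{q0} --b--> {q0,q2}  [new]
{q0} --c--> {q0,q3}  [seen]
{q0,q3} --a--> {q0,q1,q2,q3}  [new]
{q0,q3} --b--> {q0,q1,q2,q3}  [seen]
{q0,q3} --c--> {q0,q1,q3}  [new]
{q0,q2} --a--> {q0,q1,q2,q3}  [seen]
{q0,q2} --b--> {q0,q1,q2,q3}  [seen]
{q0,q2} --c--> {q0,q3}  [seen]
{q0,q1,q2,q3} --a--> {q0,q1,q2,q3}  [seen]
{q0,q1,q2,q3} --b--> {q0,q1,q2,q3}  [seen]
{q0,q1,q2,q3} --c--> {q0,q1,q2,q3}  [seen]
{q0,q1,q3} --a--> {q0,q1,q2,q3}  [seen]
{q0,q1,q3} --b--> {q0,q1,q2,q3}  [seen]
{q0,q1,q3} --c--> {q0,q1,q2,q3}  [seen]
Reachable DFA states: {q0}, {q0,q3}, {q0,q2}, {q0,q1,q2,q3}, {q0,q1,q3}.
{q0,q1} is not among them.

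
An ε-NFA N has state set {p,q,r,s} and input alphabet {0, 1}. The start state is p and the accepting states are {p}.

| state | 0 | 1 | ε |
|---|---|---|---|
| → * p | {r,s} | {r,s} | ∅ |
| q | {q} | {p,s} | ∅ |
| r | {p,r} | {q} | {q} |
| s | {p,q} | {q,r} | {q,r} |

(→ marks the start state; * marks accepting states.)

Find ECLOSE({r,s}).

Begin with {r,s}.
r →ε {q}; add q.
ε-closure = {q,r,s}.

{q,r,s}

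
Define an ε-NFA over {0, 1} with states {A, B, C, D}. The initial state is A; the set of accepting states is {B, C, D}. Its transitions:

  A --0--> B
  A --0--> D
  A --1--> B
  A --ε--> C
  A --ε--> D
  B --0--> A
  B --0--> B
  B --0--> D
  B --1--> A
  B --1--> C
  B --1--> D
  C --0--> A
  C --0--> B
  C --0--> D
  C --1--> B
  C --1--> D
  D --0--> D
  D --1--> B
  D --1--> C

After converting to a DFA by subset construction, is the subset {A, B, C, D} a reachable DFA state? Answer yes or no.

yes

Start state of the DFA: {A, C, D} (ε-closure of the NFA start).
{A, C, D} --0--> {A, B, C, D}  [new]
{A, C, D} --1--> {B, C, D}  [new]
{A, B, C, D} --0--> {A, B, C, D}  [seen]
{A, B, C, D} --1--> {A, B, C, D}  [seen]
{B, C, D} --0--> {A, B, C, D}  [seen]
{B, C, D} --1--> {A, B, C, D}  [seen]
Reachable DFA states: {A, C, D}, {A, B, C, D}, {B, C, D}.
{A, B, C, D} is among them.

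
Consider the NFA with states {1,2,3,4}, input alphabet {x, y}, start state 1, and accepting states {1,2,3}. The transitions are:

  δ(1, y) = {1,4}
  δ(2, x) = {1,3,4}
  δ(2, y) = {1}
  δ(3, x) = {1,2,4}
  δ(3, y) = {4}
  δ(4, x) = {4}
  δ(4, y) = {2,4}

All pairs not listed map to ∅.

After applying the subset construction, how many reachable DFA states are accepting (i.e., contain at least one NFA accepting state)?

5

Start state of the DFA: {1}.
{1} --x--> ∅  [new]
{1} --y--> {1,4}  [new]
∅ --x--> ∅  [seen]
∅ --y--> ∅  [seen]
{1,4} --x--> {4}  [new]
{1,4} --y--> {1,2,4}  [new]
{4} --x--> {4}  [seen]
{4} --y--> {2,4}  [new]
{1,2,4} --x--> {1,3,4}  [new]
{1,2,4} --y--> {1,2,4}  [seen]
{2,4} --x--> {1,3,4}  [seen]
{2,4} --y--> {1,2,4}  [seen]
{1,3,4} --x--> {1,2,4}  [seen]
{1,3,4} --y--> {1,2,4}  [seen]
Reachable DFA states: {1}, ∅, {1,4}, {4}, {1,2,4}, {2,4}, {1,3,4}.
Accepting DFA states (contain an NFA accepting state): {1}, {1,4}, {1,2,4}, {2,4}, {1,3,4}.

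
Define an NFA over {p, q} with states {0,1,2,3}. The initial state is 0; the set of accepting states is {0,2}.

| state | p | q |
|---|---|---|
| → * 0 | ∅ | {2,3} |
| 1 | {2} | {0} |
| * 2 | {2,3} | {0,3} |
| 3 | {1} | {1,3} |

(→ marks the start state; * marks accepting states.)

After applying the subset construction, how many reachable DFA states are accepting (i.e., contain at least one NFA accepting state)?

Start state of the DFA: {0}.
{0} --p--> ∅  [new]
{0} --q--> {2,3}  [new]
∅ --p--> ∅  [seen]
∅ --q--> ∅  [seen]
{2,3} --p--> {1,2,3}  [new]
{2,3} --q--> {0,1,3}  [new]
{1,2,3} --p--> {1,2,3}  [seen]
{1,2,3} --q--> {0,1,3}  [seen]
{0,1,3} --p--> {1,2}  [new]
{0,1,3} --q--> {0,1,2,3}  [new]
{1,2} --p--> {2,3}  [seen]
{1,2} --q--> {0,3}  [new]
{0,1,2,3} --p--> {1,2,3}  [seen]
{0,1,2,3} --q--> {0,1,2,3}  [seen]
{0,3} --p--> {1}  [new]
{0,3} --q--> {1,2,3}  [seen]
{1} --p--> {2}  [new]
{1} --q--> {0}  [seen]
{2} --p--> {2,3}  [seen]
{2} --q--> {0,3}  [seen]
Reachable DFA states: {0}, ∅, {2,3}, {1,2,3}, {0,1,3}, {1,2}, {0,1,2,3}, {0,3}, {1}, {2}.
Accepting DFA states (contain an NFA accepting state): {0}, {2,3}, {1,2,3}, {0,1,3}, {1,2}, {0,1,2,3}, {0,3}, {2}.

8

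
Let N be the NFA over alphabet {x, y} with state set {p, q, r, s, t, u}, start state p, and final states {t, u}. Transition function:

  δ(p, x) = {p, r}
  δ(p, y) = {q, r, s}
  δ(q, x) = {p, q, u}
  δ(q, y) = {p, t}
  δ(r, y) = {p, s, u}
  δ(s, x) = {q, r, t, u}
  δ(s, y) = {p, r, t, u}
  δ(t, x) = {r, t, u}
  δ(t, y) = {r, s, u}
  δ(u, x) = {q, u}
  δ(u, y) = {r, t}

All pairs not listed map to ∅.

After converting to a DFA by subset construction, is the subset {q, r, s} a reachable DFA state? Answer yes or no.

Start state of the DFA: {p}.
{p} --x--> {p, r}  [new]
{p} --y--> {q, r, s}  [new]
{p, r} --x--> {p, r}  [seen]
{p, r} --y--> {p, q, r, s, u}  [new]
{q, r, s} --x--> {p, q, r, t, u}  [new]
{q, r, s} --y--> {p, r, s, t, u}  [new]
{p, q, r, s, u} --x--> {p, q, r, t, u}  [seen]
{p, q, r, s, u} --y--> {p, q, r, s, t, u}  [new]
{p, q, r, t, u} --x--> {p, q, r, t, u}  [seen]
{p, q, r, t, u} --y--> {p, q, r, s, t, u}  [seen]
{p, r, s, t, u} --x--> {p, q, r, t, u}  [seen]
{p, r, s, t, u} --y--> {p, q, r, s, t, u}  [seen]
{p, q, r, s, t, u} --x--> {p, q, r, t, u}  [seen]
{p, q, r, s, t, u} --y--> {p, q, r, s, t, u}  [seen]
Reachable DFA states: {p}, {p, r}, {q, r, s}, {p, q, r, s, u}, {p, q, r, t, u}, {p, r, s, t, u}, {p, q, r, s, t, u}.
{q, r, s} is among them.

yes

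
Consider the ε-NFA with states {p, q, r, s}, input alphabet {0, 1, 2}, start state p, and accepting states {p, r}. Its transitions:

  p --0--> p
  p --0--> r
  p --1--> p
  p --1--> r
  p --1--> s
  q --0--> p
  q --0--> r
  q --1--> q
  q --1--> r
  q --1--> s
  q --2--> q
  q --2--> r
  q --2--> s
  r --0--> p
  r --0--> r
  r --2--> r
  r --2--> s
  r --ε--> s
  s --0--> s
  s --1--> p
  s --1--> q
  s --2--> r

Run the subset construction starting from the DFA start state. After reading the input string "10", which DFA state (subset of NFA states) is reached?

{p, r, s}

Start: {p}.
δ(p,1) = {p, r, s}.
Union: {p, r, s}.
After 1: {p, r, s}.
δ(p,0) = {p, r}; δ(r,0) = {p, r}; δ(s,0) = {s}.
Union: {p, r, s}.
After 0: {p, r, s}.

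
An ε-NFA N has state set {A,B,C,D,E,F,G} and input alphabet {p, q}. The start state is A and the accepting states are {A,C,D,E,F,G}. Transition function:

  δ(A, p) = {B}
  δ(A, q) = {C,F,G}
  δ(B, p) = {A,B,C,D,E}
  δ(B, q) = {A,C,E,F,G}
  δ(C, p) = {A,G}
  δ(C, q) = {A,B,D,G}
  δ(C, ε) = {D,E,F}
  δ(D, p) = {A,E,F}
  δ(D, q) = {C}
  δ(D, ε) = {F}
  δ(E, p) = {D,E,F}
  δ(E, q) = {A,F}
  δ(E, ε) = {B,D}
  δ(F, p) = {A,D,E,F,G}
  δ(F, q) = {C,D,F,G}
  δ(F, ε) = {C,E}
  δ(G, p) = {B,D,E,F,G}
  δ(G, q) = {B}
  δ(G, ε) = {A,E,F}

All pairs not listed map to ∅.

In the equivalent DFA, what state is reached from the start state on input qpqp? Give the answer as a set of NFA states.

{A,B,C,D,E,F,G}

Start: {A}.
δ(A,q) = {C,F,G}.
Union: {C,F,G}.
ε-closure gives {A,B,C,D,E,F,G}.
After q: {A,B,C,D,E,F,G}.
δ(A,p) = {B}; δ(B,p) = {A,B,C,D,E}; δ(C,p) = {A,G}; δ(D,p) = {A,E,F}; δ(E,p) = {D,E,F}; δ(F,p) = {A,D,E,F,G}; δ(G,p) = {B,D,E,F,G}.
Union: {A,B,C,D,E,F,G}.
After p: {A,B,C,D,E,F,G}.
δ(A,q) = {C,F,G}; δ(B,q) = {A,C,E,F,G}; δ(C,q) = {A,B,D,G}; δ(D,q) = {C}; δ(E,q) = {A,F}; δ(F,q) = {C,D,F,G}; δ(G,q) = {B}.
Union: {A,B,C,D,E,F,G}.
After q: {A,B,C,D,E,F,G}.
δ(A,p) = {B}; δ(B,p) = {A,B,C,D,E}; δ(C,p) = {A,G}; δ(D,p) = {A,E,F}; δ(E,p) = {D,E,F}; δ(F,p) = {A,D,E,F,G}; δ(G,p) = {B,D,E,F,G}.
Union: {A,B,C,D,E,F,G}.
After p: {A,B,C,D,E,F,G}.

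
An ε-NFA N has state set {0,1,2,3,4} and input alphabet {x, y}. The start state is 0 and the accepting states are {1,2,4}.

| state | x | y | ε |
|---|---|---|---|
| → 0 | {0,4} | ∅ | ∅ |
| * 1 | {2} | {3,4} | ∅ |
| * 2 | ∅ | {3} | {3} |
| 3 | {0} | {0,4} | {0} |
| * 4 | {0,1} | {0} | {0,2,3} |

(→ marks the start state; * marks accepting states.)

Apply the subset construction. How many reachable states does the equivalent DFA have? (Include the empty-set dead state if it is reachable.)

4

Start state of the DFA: {0} (ε-closure of the NFA start).
{0} --x--> {0,2,3,4}  [new]
{0} --y--> ∅  [new]
{0,2,3,4} --x--> {0,1,2,3,4}  [new]
{0,2,3,4} --y--> {0,2,3,4}  [seen]
∅ --x--> ∅  [seen]
∅ --y--> ∅  [seen]
{0,1,2,3,4} --x--> {0,1,2,3,4}  [seen]
{0,1,2,3,4} --y--> {0,2,3,4}  [seen]
Reachable DFA states: {0}, {0,2,3,4}, ∅, {0,1,2,3,4}.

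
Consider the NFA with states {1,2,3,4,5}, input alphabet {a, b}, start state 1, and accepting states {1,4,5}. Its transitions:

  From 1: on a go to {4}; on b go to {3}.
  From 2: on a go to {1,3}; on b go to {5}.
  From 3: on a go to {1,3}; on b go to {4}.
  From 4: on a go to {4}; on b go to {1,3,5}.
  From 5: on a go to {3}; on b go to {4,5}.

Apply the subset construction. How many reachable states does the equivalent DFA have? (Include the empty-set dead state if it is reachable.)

9

Start state of the DFA: {1}.
{1} --a--> {4}  [new]
{1} --b--> {3}  [new]
{4} --a--> {4}  [seen]
{4} --b--> {1,3,5}  [new]
{3} --a--> {1,3}  [new]
{3} --b--> {4}  [seen]
{1,3,5} --a--> {1,3,4}  [new]
{1,3,5} --b--> {3,4,5}  [new]
{1,3} --a--> {1,3,4}  [seen]
{1,3} --b--> {3,4}  [new]
{1,3,4} --a--> {1,3,4}  [seen]
{1,3,4} --b--> {1,3,4,5}  [new]
{3,4,5} --a--> {1,3,4}  [seen]
{3,4,5} --b--> {1,3,4,5}  [seen]
{3,4} --a--> {1,3,4}  [seen]
{3,4} --b--> {1,3,4,5}  [seen]
{1,3,4,5} --a--> {1,3,4}  [seen]
{1,3,4,5} --b--> {1,3,4,5}  [seen]
Reachable DFA states: {1}, {4}, {3}, {1,3,5}, {1,3}, {1,3,4}, {3,4,5}, {3,4}, {1,3,4,5}.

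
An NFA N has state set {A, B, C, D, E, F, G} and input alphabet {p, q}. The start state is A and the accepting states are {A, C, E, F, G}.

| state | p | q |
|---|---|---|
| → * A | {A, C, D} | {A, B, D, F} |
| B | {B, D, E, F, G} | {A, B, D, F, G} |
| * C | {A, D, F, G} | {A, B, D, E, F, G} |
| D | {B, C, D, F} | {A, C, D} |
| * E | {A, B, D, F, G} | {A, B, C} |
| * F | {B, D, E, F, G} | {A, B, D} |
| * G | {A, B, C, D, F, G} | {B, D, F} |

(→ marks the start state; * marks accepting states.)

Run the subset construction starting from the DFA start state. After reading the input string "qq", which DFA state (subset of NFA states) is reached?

{A, B, C, D, F, G}

Start: {A}.
δ(A,q) = {A, B, D, F}.
Union: {A, B, D, F}.
After q: {A, B, D, F}.
δ(A,q) = {A, B, D, F}; δ(B,q) = {A, B, D, F, G}; δ(D,q) = {A, C, D}; δ(F,q) = {A, B, D}.
Union: {A, B, C, D, F, G}.
After q: {A, B, C, D, F, G}.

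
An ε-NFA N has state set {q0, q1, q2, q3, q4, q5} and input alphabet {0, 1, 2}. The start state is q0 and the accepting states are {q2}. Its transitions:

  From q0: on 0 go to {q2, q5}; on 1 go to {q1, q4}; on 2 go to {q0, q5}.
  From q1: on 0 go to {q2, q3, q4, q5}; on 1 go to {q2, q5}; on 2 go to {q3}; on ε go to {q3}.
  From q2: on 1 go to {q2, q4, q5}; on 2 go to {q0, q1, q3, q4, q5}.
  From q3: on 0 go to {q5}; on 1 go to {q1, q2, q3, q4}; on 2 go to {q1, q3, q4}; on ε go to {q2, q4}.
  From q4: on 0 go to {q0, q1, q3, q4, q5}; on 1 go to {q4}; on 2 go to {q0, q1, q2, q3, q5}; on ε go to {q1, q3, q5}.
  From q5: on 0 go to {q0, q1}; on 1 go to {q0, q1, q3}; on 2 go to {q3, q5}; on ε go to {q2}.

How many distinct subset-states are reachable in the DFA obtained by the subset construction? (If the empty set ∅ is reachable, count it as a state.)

5

Start state of the DFA: {q0} (ε-closure of the NFA start).
{q0} --0--> {q2, q5}  [new]
{q0} --1--> {q1, q2, q3, q4, q5}  [new]
{q0} --2--> {q0, q2, q5}  [new]
{q2, q5} --0--> {q0, q1, q2, q3, q4, q5}  [new]
{q2, q5} --1--> {q0, q1, q2, q3, q4, q5}  [seen]
{q2, q5} --2--> {q0, q1, q2, q3, q4, q5}  [seen]
{q1, q2, q3, q4, q5} --0--> {q0, q1, q2, q3, q4, q5}  [seen]
{q1, q2, q3, q4, q5} --1--> {q0, q1, q2, q3, q4, q5}  [seen]
{q1, q2, q3, q4, q5} --2--> {q0, q1, q2, q3, q4, q5}  [seen]
{q0, q2, q5} --0--> {q0, q1, q2, q3, q4, q5}  [seen]
{q0, q2, q5} --1--> {q0, q1, q2, q3, q4, q5}  [seen]
{q0, q2, q5} --2--> {q0, q1, q2, q3, q4, q5}  [seen]
{q0, q1, q2, q3, q4, q5} --0--> {q0, q1, q2, q3, q4, q5}  [seen]
{q0, q1, q2, q3, q4, q5} --1--> {q0, q1, q2, q3, q4, q5}  [seen]
{q0, q1, q2, q3, q4, q5} --2--> {q0, q1, q2, q3, q4, q5}  [seen]
Reachable DFA states: {q0}, {q2, q5}, {q1, q2, q3, q4, q5}, {q0, q2, q5}, {q0, q1, q2, q3, q4, q5}.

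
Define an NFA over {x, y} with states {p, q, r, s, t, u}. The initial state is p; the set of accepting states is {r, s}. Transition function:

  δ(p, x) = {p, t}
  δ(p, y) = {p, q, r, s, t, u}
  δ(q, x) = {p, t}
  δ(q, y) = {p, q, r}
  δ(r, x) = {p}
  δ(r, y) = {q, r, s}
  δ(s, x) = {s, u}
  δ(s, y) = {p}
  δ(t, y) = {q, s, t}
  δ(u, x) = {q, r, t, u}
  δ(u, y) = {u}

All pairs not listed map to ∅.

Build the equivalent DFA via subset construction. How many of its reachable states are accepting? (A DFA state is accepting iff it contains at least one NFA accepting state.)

1

Start state of the DFA: {p}.
{p} --x--> {p, t}  [new]
{p} --y--> {p, q, r, s, t, u}  [new]
{p, t} --x--> {p, t}  [seen]
{p, t} --y--> {p, q, r, s, t, u}  [seen]
{p, q, r, s, t, u} --x--> {p, q, r, s, t, u}  [seen]
{p, q, r, s, t, u} --y--> {p, q, r, s, t, u}  [seen]
Reachable DFA states: {p}, {p, t}, {p, q, r, s, t, u}.
Accepting DFA states (contain an NFA accepting state): {p, q, r, s, t, u}.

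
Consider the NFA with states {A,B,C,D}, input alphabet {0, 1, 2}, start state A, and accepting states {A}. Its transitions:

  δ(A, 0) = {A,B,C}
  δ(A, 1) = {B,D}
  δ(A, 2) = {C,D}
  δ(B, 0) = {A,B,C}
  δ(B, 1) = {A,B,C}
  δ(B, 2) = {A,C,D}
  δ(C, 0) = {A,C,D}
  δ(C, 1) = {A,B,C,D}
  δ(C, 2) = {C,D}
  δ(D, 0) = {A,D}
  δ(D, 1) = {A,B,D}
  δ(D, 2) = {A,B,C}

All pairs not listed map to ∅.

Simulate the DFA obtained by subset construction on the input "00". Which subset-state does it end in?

Start: {A}.
δ(A,0) = {A,B,C}.
Union: {A,B,C}.
After 0: {A,B,C}.
δ(A,0) = {A,B,C}; δ(B,0) = {A,B,C}; δ(C,0) = {A,C,D}.
Union: {A,B,C,D}.
After 0: {A,B,C,D}.

{A,B,C,D}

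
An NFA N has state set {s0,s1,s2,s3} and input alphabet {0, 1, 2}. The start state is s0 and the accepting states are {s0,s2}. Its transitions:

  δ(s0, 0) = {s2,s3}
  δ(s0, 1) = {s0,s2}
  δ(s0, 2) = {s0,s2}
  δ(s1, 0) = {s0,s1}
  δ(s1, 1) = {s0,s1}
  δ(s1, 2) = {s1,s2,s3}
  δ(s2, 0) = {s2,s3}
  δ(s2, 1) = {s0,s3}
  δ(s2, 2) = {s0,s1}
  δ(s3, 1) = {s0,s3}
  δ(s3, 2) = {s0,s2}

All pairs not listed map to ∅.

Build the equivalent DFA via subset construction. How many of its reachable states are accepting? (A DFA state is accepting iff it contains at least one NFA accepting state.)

Start state of the DFA: {s0}.
{s0} --0--> {s2,s3}  [new]
{s0} --1--> {s0,s2}  [new]
{s0} --2--> {s0,s2}  [seen]
{s2,s3} --0--> {s2,s3}  [seen]
{s2,s3} --1--> {s0,s3}  [new]
{s2,s3} --2--> {s0,s1,s2}  [new]
{s0,s2} --0--> {s2,s3}  [seen]
{s0,s2} --1--> {s0,s2,s3}  [new]
{s0,s2} --2--> {s0,s1,s2}  [seen]
{s0,s3} --0--> {s2,s3}  [seen]
{s0,s3} --1--> {s0,s2,s3}  [seen]
{s0,s3} --2--> {s0,s2}  [seen]
{s0,s1,s2} --0--> {s0,s1,s2,s3}  [new]
{s0,s1,s2} --1--> {s0,s1,s2,s3}  [seen]
{s0,s1,s2} --2--> {s0,s1,s2,s3}  [seen]
{s0,s2,s3} --0--> {s2,s3}  [seen]
{s0,s2,s3} --1--> {s0,s2,s3}  [seen]
{s0,s2,s3} --2--> {s0,s1,s2}  [seen]
{s0,s1,s2,s3} --0--> {s0,s1,s2,s3}  [seen]
{s0,s1,s2,s3} --1--> {s0,s1,s2,s3}  [seen]
{s0,s1,s2,s3} --2--> {s0,s1,s2,s3}  [seen]
Reachable DFA states: {s0}, {s2,s3}, {s0,s2}, {s0,s3}, {s0,s1,s2}, {s0,s2,s3}, {s0,s1,s2,s3}.
Accepting DFA states (contain an NFA accepting state): {s0}, {s2,s3}, {s0,s2}, {s0,s3}, {s0,s1,s2}, {s0,s2,s3}, {s0,s1,s2,s3}.

7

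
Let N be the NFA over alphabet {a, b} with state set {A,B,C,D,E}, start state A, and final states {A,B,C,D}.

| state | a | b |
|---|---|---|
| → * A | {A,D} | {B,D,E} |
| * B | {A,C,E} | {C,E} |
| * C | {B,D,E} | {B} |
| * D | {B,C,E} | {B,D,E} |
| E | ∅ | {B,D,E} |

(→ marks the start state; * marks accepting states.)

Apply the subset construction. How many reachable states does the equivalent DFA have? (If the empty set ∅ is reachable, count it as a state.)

Start state of the DFA: {A}.
{A} --a--> {A,D}  [new]
{A} --b--> {B,D,E}  [new]
{A,D} --a--> {A,B,C,D,E}  [new]
{A,D} --b--> {B,D,E}  [seen]
{B,D,E} --a--> {A,B,C,E}  [new]
{B,D,E} --b--> {B,C,D,E}  [new]
{A,B,C,D,E} --a--> {A,B,C,D,E}  [seen]
{A,B,C,D,E} --b--> {B,C,D,E}  [seen]
{A,B,C,E} --a--> {A,B,C,D,E}  [seen]
{A,B,C,E} --b--> {B,C,D,E}  [seen]
{B,C,D,E} --a--> {A,B,C,D,E}  [seen]
{B,C,D,E} --b--> {B,C,D,E}  [seen]
Reachable DFA states: {A}, {A,D}, {B,D,E}, {A,B,C,D,E}, {A,B,C,E}, {B,C,D,E}.

6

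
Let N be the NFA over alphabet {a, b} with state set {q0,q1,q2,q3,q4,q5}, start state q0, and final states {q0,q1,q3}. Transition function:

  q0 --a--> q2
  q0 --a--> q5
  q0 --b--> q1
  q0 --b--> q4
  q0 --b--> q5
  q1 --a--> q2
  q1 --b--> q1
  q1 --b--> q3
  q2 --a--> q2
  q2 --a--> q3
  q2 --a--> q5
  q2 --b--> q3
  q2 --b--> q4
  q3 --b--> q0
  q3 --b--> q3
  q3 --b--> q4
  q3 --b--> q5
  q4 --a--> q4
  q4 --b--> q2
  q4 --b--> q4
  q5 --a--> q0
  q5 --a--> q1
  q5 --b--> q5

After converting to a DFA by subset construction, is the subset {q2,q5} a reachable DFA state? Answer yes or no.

Start state of the DFA: {q0}.
{q0} --a--> {q2,q5}  [new]
{q0} --b--> {q1,q4,q5}  [new]
{q2,q5} --a--> {q0,q1,q2,q3,q5}  [new]
{q2,q5} --b--> {q3,q4,q5}  [new]
{q1,q4,q5} --a--> {q0,q1,q2,q4}  [new]
{q1,q4,q5} --b--> {q1,q2,q3,q4,q5}  [new]
{q0,q1,q2,q3,q5} --a--> {q0,q1,q2,q3,q5}  [seen]
{q0,q1,q2,q3,q5} --b--> {q0,q1,q3,q4,q5}  [new]
{q3,q4,q5} --a--> {q0,q1,q4}  [new]
{q3,q4,q5} --b--> {q0,q2,q3,q4,q5}  [new]
{q0,q1,q2,q4} --a--> {q2,q3,q4,q5}  [new]
{q0,q1,q2,q4} --b--> {q1,q2,q3,q4,q5}  [seen]
{q1,q2,q3,q4,q5} --a--> {q0,q1,q2,q3,q4,q5}  [new]
{q1,q2,q3,q4,q5} --b--> {q0,q1,q2,q3,q4,q5}  [seen]
{q0,q1,q3,q4,q5} --a--> {q0,q1,q2,q4,q5}  [new]
{q0,q1,q3,q4,q5} --b--> {q0,q1,q2,q3,q4,q5}  [seen]
{q0,q1,q4} --a--> {q2,q4,q5}  [new]
{q0,q1,q4} --b--> {q1,q2,q3,q4,q5}  [seen]
{q0,q2,q3,q4,q5} --a--> {q0,q1,q2,q3,q4,q5}  [seen]
{q0,q2,q3,q4,q5} --b--> {q0,q1,q2,q3,q4,q5}  [seen]
{q2,q3,q4,q5} --a--> {q0,q1,q2,q3,q4,q5}  [seen]
{q2,q3,q4,q5} --b--> {q0,q2,q3,q4,q5}  [seen]
{q0,q1,q2,q3,q4,q5} --a--> {q0,q1,q2,q3,q4,q5}  [seen]
{q0,q1,q2,q3,q4,q5} --b--> {q0,q1,q2,q3,q4,q5}  [seen]
{q0,q1,q2,q4,q5} --a--> {q0,q1,q2,q3,q4,q5}  [seen]
{q0,q1,q2,q4,q5} --b--> {q1,q2,q3,q4,q5}  [seen]
{q2,q4,q5} --a--> {q0,q1,q2,q3,q4,q5}  [seen]
{q2,q4,q5} --b--> {q2,q3,q4,q5}  [seen]
Reachable DFA states: {q0}, {q2,q5}, {q1,q4,q5}, {q0,q1,q2,q3,q5}, {q3,q4,q5}, {q0,q1,q2,q4}, {q1,q2,q3,q4,q5}, {q0,q1,q3,q4,q5}, {q0,q1,q4}, {q0,q2,q3,q4,q5}, {q2,q3,q4,q5}, {q0,q1,q2,q3,q4,q5}, {q0,q1,q2,q4,q5}, {q2,q4,q5}.
{q2,q5} is among them.

yes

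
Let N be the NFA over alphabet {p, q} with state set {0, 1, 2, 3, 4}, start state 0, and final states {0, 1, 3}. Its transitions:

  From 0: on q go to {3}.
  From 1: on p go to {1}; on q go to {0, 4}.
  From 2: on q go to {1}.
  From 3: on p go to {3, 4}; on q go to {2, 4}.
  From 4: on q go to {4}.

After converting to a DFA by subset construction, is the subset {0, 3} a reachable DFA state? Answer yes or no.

no

Start state of the DFA: {0}.
{0} --p--> ∅  [new]
{0} --q--> {3}  [new]
∅ --p--> ∅  [seen]
∅ --q--> ∅  [seen]
{3} --p--> {3, 4}  [new]
{3} --q--> {2, 4}  [new]
{3, 4} --p--> {3, 4}  [seen]
{3, 4} --q--> {2, 4}  [seen]
{2, 4} --p--> ∅  [seen]
{2, 4} --q--> {1, 4}  [new]
{1, 4} --p--> {1}  [new]
{1, 4} --q--> {0, 4}  [new]
{1} --p--> {1}  [seen]
{1} --q--> {0, 4}  [seen]
{0, 4} --p--> ∅  [seen]
{0, 4} --q--> {3, 4}  [seen]
Reachable DFA states: {0}, ∅, {3}, {3, 4}, {2, 4}, {1, 4}, {1}, {0, 4}.
{0, 3} is not among them.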